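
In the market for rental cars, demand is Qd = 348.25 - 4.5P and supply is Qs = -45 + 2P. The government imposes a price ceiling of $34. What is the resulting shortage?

Shortage = 172.25

Equilibrium price would be P* = 60.5, so the ceiling at 34 binds.
At P = 34: Qd = 348.25 − 4.5(34) = 195.25, Qs = -45 + 2(34) = 23.
Shortage = 195.25 − 23 = 172.25.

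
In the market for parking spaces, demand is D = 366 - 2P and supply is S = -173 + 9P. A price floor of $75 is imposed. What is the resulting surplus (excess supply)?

Surplus = 286

Equilibrium price would be P* = 49, so the floor at 75 binds.
At P = 75: D = 216, S = 502.
Surplus = 502 − 216 = 286.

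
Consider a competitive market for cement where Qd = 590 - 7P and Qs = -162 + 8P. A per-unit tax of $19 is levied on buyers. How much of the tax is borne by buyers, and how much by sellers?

Pre-tax equilibrium: P* = 752/15, Q* = 3586/15.
Tax on buyers shifts demand to Qd = 590 − 7(P + 19) = 457 - 7P.
457 - 7P = -162 + 8P gives seller price Ps = 619/15; buyers pay Pb = 619/15 + 19 = 904/15.
New quantity: Q = 590 − 7(904/15) = 2522/15.
Buyer burden = 904/15 − 752/15 = 152/15; seller burden = 752/15 − 619/15 = 133/15.

Buyers bear 152/15, sellers bear 133/15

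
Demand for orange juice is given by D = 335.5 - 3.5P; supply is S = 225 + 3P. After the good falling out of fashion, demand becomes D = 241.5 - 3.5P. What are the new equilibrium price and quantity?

P' = 33/13, Q' = 3024/13

Original equilibrium: P* = 17, Q* = 276.
New equilibrium: 241.5 - 3.5P = 225 + 3P, so 16.5 = 6.5P and P' = 33/13; Q' = 241.5 − 3.5(33/13) = 3024/13.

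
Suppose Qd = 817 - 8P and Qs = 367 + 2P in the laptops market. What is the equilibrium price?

Set Qd = Qs: 817 - 8P = 367 + 2P.
450 = 10P, so P* = 45.
Q* = 817 − 8(45) = 457.

P* = 45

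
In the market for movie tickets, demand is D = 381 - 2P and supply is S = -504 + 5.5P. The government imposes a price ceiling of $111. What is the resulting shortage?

Shortage = 52.5

Equilibrium price would be P* = 118, so the ceiling at 111 binds.
At P = 111: D = 381 − 2(111) = 159, S = -504 + 5.5(111) = 106.5.
Shortage = 159 − 106.5 = 52.5.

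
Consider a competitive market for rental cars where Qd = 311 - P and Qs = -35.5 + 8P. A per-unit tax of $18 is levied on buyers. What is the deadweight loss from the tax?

Pre-tax equilibrium: P* = 38.5, Q* = 272.5.
Tax on buyers shifts demand to Qd = 311 − 1(P + 18) = 293 - P.
293 - P = -35.5 + 8P gives seller price Ps = 36.5; buyers pay Pb = 36.5 + 18 = 54.5.
New quantity: Q = 311 − 1(54.5) = 256.5.
DWL = ½ × 18 × (272.5 − 256.5) = 144.

Deadweight loss = 144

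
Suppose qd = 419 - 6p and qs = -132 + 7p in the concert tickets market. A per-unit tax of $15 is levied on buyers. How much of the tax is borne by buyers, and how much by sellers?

Buyers bear 105/13, sellers bear 90/13

Pre-tax equilibrium: p* = 551/13, q* = 2141/13.
Tax on buyers shifts demand to qd = 419 − 6(p + 15) = 329 - 6p.
329 - 6p = -132 + 7p gives seller price ps = 461/13; buyers pay pb = 461/13 + 15 = 656/13.
New quantity: q = 419 − 6(656/13) = 1511/13.
Buyer burden = 656/13 − 551/13 = 105/13; seller burden = 551/13 − 461/13 = 90/13.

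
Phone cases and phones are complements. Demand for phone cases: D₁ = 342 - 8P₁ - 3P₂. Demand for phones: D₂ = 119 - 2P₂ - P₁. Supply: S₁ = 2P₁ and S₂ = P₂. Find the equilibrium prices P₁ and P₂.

P₁ = 223/9, P₂ = 848/27

Market 1: 342 - 8P₁ - 3P₂ = 2P₁ → 10P₁ + 3P₂ = 342.
Market 2: 3P₂ + P₁ = 119.
Eliminating P₂: 3×(1) − 3×(2) gives 27P₁ = 669, so P₁ = 223/9.
Back-substitute into (2): P₂ = (119 − 1×223/9) / 3 = 848/27.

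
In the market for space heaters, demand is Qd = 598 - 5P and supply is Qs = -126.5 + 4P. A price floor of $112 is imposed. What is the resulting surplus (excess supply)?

Surplus = 283.5

Equilibrium price would be P* = 80.5, so the floor at 112 binds.
At P = 112: Qd = 38, Qs = 321.5.
Surplus = 321.5 − 38 = 283.5.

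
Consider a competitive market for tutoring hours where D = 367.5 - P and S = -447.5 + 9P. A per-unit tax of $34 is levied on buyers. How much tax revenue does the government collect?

Tax revenue = 8683.6

Pre-tax equilibrium: P* = 81.5, Q* = 286.
Tax on buyers shifts demand to D = 367.5 − 1(P + 34) = 333.5 - P.
333.5 - P = -447.5 + 9P gives seller price Ps = 78.1; buyers pay Pb = 78.1 + 34 = 112.1.
New quantity: Q = 367.5 − 1(112.1) = 255.4.
Revenue = 34 × 255.4 = 8683.6.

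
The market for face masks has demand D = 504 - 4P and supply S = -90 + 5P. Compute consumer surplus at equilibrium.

Consumer surplus = 7200

Equilibrium: 504 - 4P = -90 + 5P gives P* = 66, Q* = 240.
Demand choke price (D = 0): P = 126.
CS = ½(126 − 66)(240) = 7200.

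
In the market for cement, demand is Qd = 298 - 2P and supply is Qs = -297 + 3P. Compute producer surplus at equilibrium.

Producer surplus = 600

Equilibrium: 298 - 2P = -297 + 3P gives P* = 119, Q* = 60.
Supply starts at P = 99 (where Qs = 0).
PS = ½(119 − 99)(60) = 600.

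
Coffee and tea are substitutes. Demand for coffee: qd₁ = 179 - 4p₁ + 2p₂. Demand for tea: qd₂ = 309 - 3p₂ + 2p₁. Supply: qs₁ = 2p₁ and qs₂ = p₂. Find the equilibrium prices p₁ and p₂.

p₁ = 66.7, p₂ = 110.6

Market 1: 179 - 4p₁ + 2p₂ = 2p₁ → 6p₁ - 2p₂ = 179.
Market 2: 4p₂ - 2p₁ = 309.
Eliminating p₂: 4×(1) + 2×(2) gives 20p₁ = 1334, so p₁ = 66.7.
Back-substitute into (2): p₂ = (309 + 2×66.7) / 4 = 110.6.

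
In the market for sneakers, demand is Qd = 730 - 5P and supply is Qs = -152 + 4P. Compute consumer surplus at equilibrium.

Consumer surplus = 5760

Equilibrium: 730 - 5P = -152 + 4P gives P* = 98, Q* = 240.
Demand choke price (Qd = 0): P = 146.
CS = ½(146 − 98)(240) = 5760.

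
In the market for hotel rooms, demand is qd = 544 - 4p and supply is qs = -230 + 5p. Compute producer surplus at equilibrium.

Equilibrium: 544 - 4p = -230 + 5p gives p* = 86, q* = 200.
Supply starts at p = 46 (where qs = 0).
PS = ½(86 − 46)(200) = 4000.

Producer surplus = 4000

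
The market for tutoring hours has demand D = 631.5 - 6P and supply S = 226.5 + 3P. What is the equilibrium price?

P* = 45

Set D = S: 631.5 - 6P = 226.5 + 3P.
405 = 9P, so P* = 45.
Q* = 631.5 − 6(45) = 361.5.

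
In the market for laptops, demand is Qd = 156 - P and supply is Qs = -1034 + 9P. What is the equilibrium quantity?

Q* = 37

Set Qd = Qs: 156 - P = -1034 + 9P.
1190 = 10P, so P* = 119.
Q* = 156 − 1(119) = 37.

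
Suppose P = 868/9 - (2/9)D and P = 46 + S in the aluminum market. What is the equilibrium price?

Set the two price expressions equal: 868/9 - (2/9)Q = 46 + Q.
454/9 = (11/9)Q, so Q* = 454/11.
P* = 868/9 − (2/9)(454/11) = 960/11.

P* = 960/11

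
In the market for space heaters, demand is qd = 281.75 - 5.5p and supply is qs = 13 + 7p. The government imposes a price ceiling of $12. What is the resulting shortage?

Equilibrium price would be p* = 21.5, so the ceiling at 12 binds.
At p = 12: qd = 281.75 − 5.5(12) = 215.75, qs = 13 + 7(12) = 97.
Shortage = 215.75 − 97 = 118.75.

Shortage = 118.75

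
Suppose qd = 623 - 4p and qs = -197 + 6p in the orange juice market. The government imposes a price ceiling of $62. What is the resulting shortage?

Equilibrium price would be p* = 82, so the ceiling at 62 binds.
At p = 62: qd = 623 − 4(62) = 375, qs = -197 + 6(62) = 175.
Shortage = 375 − 175 = 200.

Shortage = 200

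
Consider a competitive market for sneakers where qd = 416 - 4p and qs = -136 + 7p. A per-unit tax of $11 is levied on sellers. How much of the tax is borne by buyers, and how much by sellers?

Pre-tax equilibrium: p* = 552/11, q* = 2368/11.
Tax on sellers shifts supply to qs = -136 + 7(p − 11) = -213 + 7p.
416 - 4p = -213 + 7p gives buyer price pb = 629/11; sellers receive ps = 629/11 − 11 = 508/11.
New quantity: q = 416 − 4(629/11) = 2060/11.
Buyer burden = 629/11 − 552/11 = 7; seller burden = 552/11 − 508/11 = 4.

Buyers bear $7, sellers bear $4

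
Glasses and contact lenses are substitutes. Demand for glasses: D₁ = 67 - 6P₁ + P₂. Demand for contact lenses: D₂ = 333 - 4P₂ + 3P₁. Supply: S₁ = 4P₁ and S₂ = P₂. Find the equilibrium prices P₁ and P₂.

P₁ = 668/47, P₂ = 3531/47

Market 1: 67 - 6P₁ + P₂ = 4P₁ → 10P₁ - P₂ = 67.
Market 2: 5P₂ - 3P₁ = 333.
Eliminating P₂: 5×(1) + 1×(2) gives 47P₁ = 668, so P₁ = 668/47.
Back-substitute into (2): P₂ = (333 + 3×668/47) / 5 = 3531/47.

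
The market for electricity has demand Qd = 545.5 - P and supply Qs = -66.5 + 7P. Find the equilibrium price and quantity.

P* = 76.5, Q* = 469

Set Qd = Qs: 545.5 - P = -66.5 + 7P.
612 = 8P, so P* = 76.5.
Q* = 545.5 − 1(76.5) = 469.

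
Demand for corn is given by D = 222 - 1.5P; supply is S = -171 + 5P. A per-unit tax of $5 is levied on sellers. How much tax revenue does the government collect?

Tax revenue = 8160/13

Pre-tax equilibrium: P* = 786/13, Q* = 1707/13.
Tax on sellers shifts supply to S = -171 + 5(P − 5) = -196 + 5P.
222 - 1.5P = -196 + 5P gives buyer price Pb = 836/13; sellers receive Ps = 836/13 − 5 = 771/13.
New quantity: Q = 222 − 1.5(836/13) = 1632/13.
Revenue = 5 × 1632/13 = 8160/13.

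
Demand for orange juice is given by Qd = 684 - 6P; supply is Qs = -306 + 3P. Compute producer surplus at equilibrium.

Producer surplus = 96

Equilibrium: 684 - 6P = -306 + 3P gives P* = 110, Q* = 24.
Supply starts at P = 102 (where Qs = 0).
PS = ½(110 − 102)(24) = 96.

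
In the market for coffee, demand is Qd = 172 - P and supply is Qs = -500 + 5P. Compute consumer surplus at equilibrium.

Consumer surplus = 1800

Equilibrium: 172 - P = -500 + 5P gives P* = 112, Q* = 60.
Demand choke price (Qd = 0): P = 172.
CS = ½(172 − 112)(60) = 1800.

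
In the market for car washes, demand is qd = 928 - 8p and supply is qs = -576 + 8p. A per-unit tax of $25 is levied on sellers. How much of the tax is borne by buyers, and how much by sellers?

Buyers bear $12.5, sellers bear $12.5

Pre-tax equilibrium: p* = 94, q* = 176.
Tax on sellers shifts supply to qs = -576 + 8(p − 25) = -776 + 8p.
928 - 8p = -776 + 8p gives buyer price pb = 106.5; sellers receive ps = 106.5 − 25 = 81.5.
New quantity: q = 928 − 8(106.5) = 76.
Buyer burden = 106.5 − 94 = 12.5; seller burden = 94 − 81.5 = 12.5.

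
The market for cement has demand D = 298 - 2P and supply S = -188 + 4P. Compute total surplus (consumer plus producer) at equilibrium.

Equilibrium: 298 - 2P = -188 + 4P gives P* = 81, Q* = 136.
Demand choke price: P = 149; supply starts at P = 47.
CS = ½(149 − 81)(136) = 4624; PS = ½(81 − 47)(136) = 2312.

Total surplus = 6936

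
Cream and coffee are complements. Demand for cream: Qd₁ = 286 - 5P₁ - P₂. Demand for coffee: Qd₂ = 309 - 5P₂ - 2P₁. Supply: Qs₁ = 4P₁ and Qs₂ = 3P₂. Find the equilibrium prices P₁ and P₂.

Market 1: 286 - 5P₁ - P₂ = 4P₁ → 9P₁ + P₂ = 286.
Market 2: 8P₂ + 2P₁ = 309.
Eliminating P₂: 8×(1) − 1×(2) gives 70P₁ = 1979, so P₁ = 1979/70.
Back-substitute into (2): P₂ = (309 − 2×1979/70) / 8 = 2209/70.

P₁ = 1979/70, P₂ = 2209/70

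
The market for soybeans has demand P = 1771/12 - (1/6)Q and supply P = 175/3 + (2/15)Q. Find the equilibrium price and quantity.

P* = 98, Q* = 297.5

Set the two price expressions equal: 1771/12 - (1/6)Q = 175/3 + (2/15)Q.
89.25 = 0.3Q, so Q* = 297.5.
P* = 1771/12 − (1/6)(297.5) = 98.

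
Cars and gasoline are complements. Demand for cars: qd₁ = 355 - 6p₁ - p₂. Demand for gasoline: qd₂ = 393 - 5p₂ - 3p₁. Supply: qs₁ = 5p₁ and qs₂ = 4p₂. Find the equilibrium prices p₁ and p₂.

p₁ = 29.1875, p₂ = 33.9375

Market 1: 355 - 6p₁ - p₂ = 5p₁ → 11p₁ + p₂ = 355.
Market 2: 9p₂ + 3p₁ = 393.
Eliminating p₂: 9×(1) − 1×(2) gives 96p₁ = 2802, so p₁ = 29.1875.
Back-substitute into (2): p₂ = (393 − 3×29.1875) / 9 = 33.9375.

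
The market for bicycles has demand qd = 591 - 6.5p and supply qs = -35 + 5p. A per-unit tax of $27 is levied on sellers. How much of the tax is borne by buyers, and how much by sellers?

Buyers bear 270/23, sellers bear 351/23

Pre-tax equilibrium: p* = 1252/23, q* = 5455/23.
Tax on sellers shifts supply to qs = -35 + 5(p − 27) = -170 + 5p.
591 - 6.5p = -170 + 5p gives buyer price pb = 1522/23; sellers receive ps = 1522/23 − 27 = 901/23.
New quantity: q = 591 − 6.5(1522/23) = 3700/23.
Buyer burden = 1522/23 − 1252/23 = 270/23; seller burden = 1252/23 − 901/23 = 351/23.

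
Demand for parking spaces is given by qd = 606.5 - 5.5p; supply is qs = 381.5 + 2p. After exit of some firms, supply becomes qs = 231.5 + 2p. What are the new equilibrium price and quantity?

p' = 50, q' = 331.5

Original equilibrium: p* = 30, q* = 441.5.
New equilibrium: 606.5 - 5.5p = 231.5 + 2p, so 375 = 7.5p and p' = 50; q' = 606.5 − 5.5(50) = 331.5.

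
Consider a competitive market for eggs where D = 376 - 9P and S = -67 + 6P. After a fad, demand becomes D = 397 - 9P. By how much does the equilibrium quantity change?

Original equilibrium: P* = 443/15, Q* = 110.2.
New equilibrium: 397 - 9P = -67 + 6P, so 464 = 15P and P' = 464/15; Q' = 397 − 9(464/15) = 118.6.
Change in quantity: 118.6 − 110.2 = 8.4.

ΔQ = 8.4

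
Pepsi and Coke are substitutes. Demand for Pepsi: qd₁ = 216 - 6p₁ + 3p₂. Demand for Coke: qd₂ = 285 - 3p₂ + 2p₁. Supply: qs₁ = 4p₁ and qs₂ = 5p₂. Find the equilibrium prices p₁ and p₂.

p₁ = 2583/74, p₂ = 1641/37

Market 1: 216 - 6p₁ + 3p₂ = 4p₁ → 10p₁ - 3p₂ = 216.
Market 2: 8p₂ - 2p₁ = 285.
Eliminating p₂: 8×(1) + 3×(2) gives 74p₁ = 2583, so p₁ = 2583/74.
Back-substitute into (2): p₂ = (285 + 2×2583/74) / 8 = 1641/37.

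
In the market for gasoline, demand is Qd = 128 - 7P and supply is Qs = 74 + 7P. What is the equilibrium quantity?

Set Qd = Qs: 128 - 7P = 74 + 7P.
54 = 14P, so P* = 27/7.
Q* = 128 − 7(27/7) = 101.

Q* = 101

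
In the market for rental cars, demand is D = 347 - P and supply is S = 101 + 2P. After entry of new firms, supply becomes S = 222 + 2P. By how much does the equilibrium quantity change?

Original equilibrium: P* = 82, Q* = 265.
New equilibrium: 347 - P = 222 + 2P, so 125 = 3P and P' = 125/3; Q' = 347 − 1(125/3) = 916/3.
Change in quantity: 916/3 − 265 = 121/3.

ΔQ = 121/3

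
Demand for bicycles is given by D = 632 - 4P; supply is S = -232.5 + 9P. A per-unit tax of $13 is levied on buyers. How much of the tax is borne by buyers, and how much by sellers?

Pre-tax equilibrium: P* = 66.5, Q* = 366.
Tax on buyers shifts demand to D = 632 − 4(P + 13) = 580 - 4P.
580 - 4P = -232.5 + 9P gives seller price Ps = 62.5; buyers pay Pb = 62.5 + 13 = 75.5.
New quantity: Q = 632 − 4(75.5) = 330.
Buyer burden = 75.5 − 66.5 = 9; seller burden = 66.5 − 62.5 = 4.

Buyers bear $9, sellers bear $4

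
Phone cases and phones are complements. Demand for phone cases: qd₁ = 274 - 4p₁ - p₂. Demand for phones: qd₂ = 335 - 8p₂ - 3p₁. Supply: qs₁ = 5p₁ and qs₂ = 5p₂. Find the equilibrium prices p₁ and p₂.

Market 1: 274 - 4p₁ - p₂ = 5p₁ → 9p₁ + p₂ = 274.
Market 2: 13p₂ + 3p₁ = 335.
Eliminating p₂: 13×(1) − 1×(2) gives 114p₁ = 3227, so p₁ = 3227/114.
Back-substitute into (2): p₂ = (335 − 3×3227/114) / 13 = 731/38.

p₁ = 3227/114, p₂ = 731/38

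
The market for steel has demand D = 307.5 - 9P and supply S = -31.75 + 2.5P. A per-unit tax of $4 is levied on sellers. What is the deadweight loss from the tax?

Deadweight loss = 360/23

Pre-tax equilibrium: P* = 29.5, Q* = 42.
Tax on sellers shifts supply to S = -31.75 + 2.5(P − 4) = -41.75 + 2.5P.
307.5 - 9P = -41.75 + 2.5P gives buyer price Pb = 1397/46; sellers receive Ps = 1397/46 − 4 = 1213/46.
New quantity: Q = 307.5 − 9(1397/46) = 786/23.
DWL = ½ × 4 × (42 − 786/23) = 360/23.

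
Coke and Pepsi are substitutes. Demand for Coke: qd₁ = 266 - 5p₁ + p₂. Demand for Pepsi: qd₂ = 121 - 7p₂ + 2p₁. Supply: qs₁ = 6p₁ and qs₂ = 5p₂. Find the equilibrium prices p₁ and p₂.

Market 1: 266 - 5p₁ + p₂ = 6p₁ → 11p₁ - p₂ = 266.
Market 2: 12p₂ - 2p₁ = 121.
Eliminating p₂: 12×(1) + 1×(2) gives 130p₁ = 3313, so p₁ = 3313/130.
Back-substitute into (2): p₂ = (121 + 2×3313/130) / 12 = 1863/130.

p₁ = 3313/130, p₂ = 1863/130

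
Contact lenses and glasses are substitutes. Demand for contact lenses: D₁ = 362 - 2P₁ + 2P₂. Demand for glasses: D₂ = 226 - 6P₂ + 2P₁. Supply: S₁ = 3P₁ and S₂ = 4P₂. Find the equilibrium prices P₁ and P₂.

P₁ = 2036/23, P₂ = 927/23

Market 1: 362 - 2P₁ + 2P₂ = 3P₁ → 5P₁ - 2P₂ = 362.
Market 2: 10P₂ - 2P₁ = 226.
Eliminating P₂: 10×(1) + 2×(2) gives 46P₁ = 4072, so P₁ = 2036/23.
Back-substitute into (2): P₂ = (226 + 2×2036/23) / 10 = 927/23.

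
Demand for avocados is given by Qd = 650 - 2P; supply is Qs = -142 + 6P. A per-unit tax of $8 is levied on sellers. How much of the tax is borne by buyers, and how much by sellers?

Pre-tax equilibrium: P* = 99, Q* = 452.
Tax on sellers shifts supply to Qs = -142 + 6(P − 8) = -190 + 6P.
650 - 2P = -190 + 6P gives buyer price Pb = 105; sellers receive Ps = 105 − 8 = 97.
New quantity: Q = 650 − 2(105) = 440.
Buyer burden = 105 − 99 = 6; seller burden = 99 − 97 = 2.

Buyers bear $6, sellers bear $2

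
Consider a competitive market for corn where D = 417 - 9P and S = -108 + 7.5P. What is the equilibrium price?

Set D = S: 417 - 9P = -108 + 7.5P.
525 = 16.5P, so P* = 350/11.
Q* = 417 − 9(350/11) = 1437/11.

P* = 350/11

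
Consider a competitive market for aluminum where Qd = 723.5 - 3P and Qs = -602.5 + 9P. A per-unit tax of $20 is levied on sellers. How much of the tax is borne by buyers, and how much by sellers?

Buyers bear $15, sellers bear $5

Pre-tax equilibrium: P* = 110.5, Q* = 392.
Tax on sellers shifts supply to Qs = -602.5 + 9(P − 20) = -782.5 + 9P.
723.5 - 3P = -782.5 + 9P gives buyer price Pb = 125.5; sellers receive Ps = 125.5 − 20 = 105.5.
New quantity: Q = 723.5 − 3(125.5) = 347.
Buyer burden = 125.5 − 110.5 = 15; seller burden = 110.5 − 105.5 = 5.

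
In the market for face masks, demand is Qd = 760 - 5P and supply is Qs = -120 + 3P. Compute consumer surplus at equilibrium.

Equilibrium: 760 - 5P = -120 + 3P gives P* = 110, Q* = 210.
Demand choke price (Qd = 0): P = 152.
CS = ½(152 − 110)(210) = 4410.

Consumer surplus = 4410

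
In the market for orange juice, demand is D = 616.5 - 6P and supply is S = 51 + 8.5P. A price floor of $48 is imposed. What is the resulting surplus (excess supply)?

Equilibrium price would be P* = 39, so the floor at 48 binds.
At P = 48: D = 328.5, S = 459.
Surplus = 459 − 328.5 = 130.5.

Surplus = 130.5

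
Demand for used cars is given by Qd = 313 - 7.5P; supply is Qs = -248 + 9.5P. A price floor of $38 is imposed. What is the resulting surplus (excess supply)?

Surplus = 85

Equilibrium price would be P* = 33, so the floor at 38 binds.
At P = 38: Qd = 28, Qs = 113.
Surplus = 113 − 28 = 85.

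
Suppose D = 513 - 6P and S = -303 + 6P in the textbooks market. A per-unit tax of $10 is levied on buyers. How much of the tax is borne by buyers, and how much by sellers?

Buyers bear $5, sellers bear $5

Pre-tax equilibrium: P* = 68, Q* = 105.
Tax on buyers shifts demand to D = 513 − 6(P + 10) = 453 - 6P.
453 - 6P = -303 + 6P gives seller price Ps = 63; buyers pay Pb = 63 + 10 = 73.
New quantity: Q = 513 − 6(73) = 75.
Buyer burden = 73 − 68 = 5; seller burden = 68 − 63 = 5.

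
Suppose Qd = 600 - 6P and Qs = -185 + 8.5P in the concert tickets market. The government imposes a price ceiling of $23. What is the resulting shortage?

Shortage = 451.5

Equilibrium price would be P* = 1570/29, so the ceiling at 23 binds.
At P = 23: Qd = 600 − 6(23) = 462, Qs = -185 + 8.5(23) = 10.5.
Shortage = 462 − 10.5 = 451.5.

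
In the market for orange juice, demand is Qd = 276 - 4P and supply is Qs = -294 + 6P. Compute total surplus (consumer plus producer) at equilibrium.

Total surplus = 480

Equilibrium: 276 - 4P = -294 + 6P gives P* = 57, Q* = 48.
Demand choke price: P = 69; supply starts at P = 49.
CS = ½(69 − 57)(48) = 288; PS = ½(57 − 49)(48) = 192.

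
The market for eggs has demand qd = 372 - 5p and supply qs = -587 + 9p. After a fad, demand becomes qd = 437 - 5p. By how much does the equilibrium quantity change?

Original equilibrium: p* = 68.5, q* = 29.5.
New equilibrium: 437 - 5p = -587 + 9p, so 1024 = 14p and p' = 512/7; q' = 437 − 5(512/7) = 499/7.
Change in quantity: 499/7 − 29.5 = 585/14.

Δq = 585/14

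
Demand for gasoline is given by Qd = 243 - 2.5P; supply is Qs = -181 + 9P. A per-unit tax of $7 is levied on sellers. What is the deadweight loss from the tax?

Pre-tax equilibrium: P* = 848/23, Q* = 3469/23.
Tax on sellers shifts supply to Qs = -181 + 9(P − 7) = -244 + 9P.
243 - 2.5P = -244 + 9P gives buyer price Pb = 974/23; sellers receive Ps = 974/23 − 7 = 813/23.
New quantity: Q = 243 − 2.5(974/23) = 3154/23.
DWL = ½ × 7 × (3469/23 − 3154/23) = 2205/46.

Deadweight loss = 2205/46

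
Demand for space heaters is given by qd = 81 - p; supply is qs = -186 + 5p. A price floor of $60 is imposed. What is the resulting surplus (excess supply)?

Equilibrium price would be p* = 44.5, so the floor at 60 binds.
At p = 60: qd = 21, qs = 114.
Surplus = 114 − 21 = 93.

Surplus = 93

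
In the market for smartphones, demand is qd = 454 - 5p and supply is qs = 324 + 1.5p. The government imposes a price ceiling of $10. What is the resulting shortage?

Shortage = 65

Equilibrium price would be p* = 20, so the ceiling at 10 binds.
At p = 10: qd = 454 − 5(10) = 404, qs = 324 + 1.5(10) = 339.
Shortage = 404 − 339 = 65.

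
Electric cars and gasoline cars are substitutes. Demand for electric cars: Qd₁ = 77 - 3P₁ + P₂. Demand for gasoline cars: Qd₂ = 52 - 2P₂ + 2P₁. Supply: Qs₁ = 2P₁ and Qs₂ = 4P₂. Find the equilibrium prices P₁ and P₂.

P₁ = 257/14, P₂ = 207/14

Market 1: 77 - 3P₁ + P₂ = 2P₁ → 5P₁ - P₂ = 77.
Market 2: 6P₂ - 2P₁ = 52.
Eliminating P₂: 6×(1) + 1×(2) gives 28P₁ = 514, so P₁ = 257/14.
Back-substitute into (2): P₂ = (52 + 2×257/14) / 6 = 207/14.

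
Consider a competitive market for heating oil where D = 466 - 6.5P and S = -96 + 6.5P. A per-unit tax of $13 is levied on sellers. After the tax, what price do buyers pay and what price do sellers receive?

Pre-tax equilibrium: P* = 562/13, Q* = 185.
Tax on sellers shifts supply to S = -96 + 6.5(P − 13) = -180.5 + 6.5P.
466 - 6.5P = -180.5 + 6.5P gives buyer price Pb = 1293/26; sellers receive Ps = 1293/26 − 13 = 955/26.
New quantity: Q = 466 − 6.5(1293/26) = 142.75.

Buyers pay 1293/26, sellers receive 955/26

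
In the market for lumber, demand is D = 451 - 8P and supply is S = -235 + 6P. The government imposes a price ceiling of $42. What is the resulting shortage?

Shortage = 98

Equilibrium price would be P* = 49, so the ceiling at 42 binds.
At P = 42: D = 451 − 8(42) = 115, S = -235 + 6(42) = 17.
Shortage = 115 − 17 = 98.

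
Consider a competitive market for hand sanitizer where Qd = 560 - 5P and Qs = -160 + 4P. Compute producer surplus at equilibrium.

Producer surplus = 3200

Equilibrium: 560 - 5P = -160 + 4P gives P* = 80, Q* = 160.
Supply starts at P = 40 (where Qs = 0).
PS = ½(80 − 40)(160) = 3200.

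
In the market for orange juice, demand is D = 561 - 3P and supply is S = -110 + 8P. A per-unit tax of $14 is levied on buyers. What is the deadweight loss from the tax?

Deadweight loss = 2352/11

Pre-tax equilibrium: P* = 61, Q* = 378.
Tax on buyers shifts demand to D = 561 − 3(P + 14) = 519 - 3P.
519 - 3P = -110 + 8P gives seller price Ps = 629/11; buyers pay Pb = 629/11 + 14 = 783/11.
New quantity: Q = 561 − 3(783/11) = 3822/11.
DWL = ½ × 14 × (378 − 3822/11) = 2352/11.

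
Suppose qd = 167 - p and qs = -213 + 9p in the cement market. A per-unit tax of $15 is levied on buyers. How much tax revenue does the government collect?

Tax revenue = 1732.5

Pre-tax equilibrium: p* = 38, q* = 129.
Tax on buyers shifts demand to qd = 167 − 1(p + 15) = 152 - p.
152 - p = -213 + 9p gives seller price ps = 36.5; buyers pay pb = 36.5 + 15 = 51.5.
New quantity: q = 167 − 1(51.5) = 115.5.
Revenue = 15 × 115.5 = 1732.5.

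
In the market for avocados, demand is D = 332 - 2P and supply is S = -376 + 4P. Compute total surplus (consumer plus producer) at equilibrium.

Total surplus = 3456

Equilibrium: 332 - 2P = -376 + 4P gives P* = 118, Q* = 96.
Demand choke price: P = 166; supply starts at P = 94.
CS = ½(166 − 118)(96) = 2304; PS = ½(118 − 94)(96) = 1152.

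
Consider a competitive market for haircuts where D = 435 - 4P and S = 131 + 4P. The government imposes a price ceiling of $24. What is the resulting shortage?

Shortage = 112

Equilibrium price would be P* = 38, so the ceiling at 24 binds.
At P = 24: D = 435 − 4(24) = 339, S = 131 + 4(24) = 227.
Shortage = 339 − 227 = 112.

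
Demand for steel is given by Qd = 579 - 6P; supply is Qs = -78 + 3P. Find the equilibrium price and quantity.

Set Qd = Qs: 579 - 6P = -78 + 3P.
657 = 9P, so P* = 73.
Q* = 579 − 6(73) = 141.

P* = 73, Q* = 141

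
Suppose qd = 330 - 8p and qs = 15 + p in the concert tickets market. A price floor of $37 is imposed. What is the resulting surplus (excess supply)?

Equilibrium price would be p* = 35, so the floor at 37 binds.
At p = 37: qd = 34, qs = 52.
Surplus = 52 − 34 = 18.

Surplus = 18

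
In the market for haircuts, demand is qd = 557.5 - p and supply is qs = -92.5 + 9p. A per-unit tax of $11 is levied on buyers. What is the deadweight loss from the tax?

Deadweight loss = 54.45

Pre-tax equilibrium: p* = 65, q* = 492.5.
Tax on buyers shifts demand to qd = 557.5 − 1(p + 11) = 546.5 - p.
546.5 - p = -92.5 + 9p gives seller price ps = 63.9; buyers pay pb = 63.9 + 11 = 74.9.
New quantity: q = 557.5 − 1(74.9) = 482.6.
DWL = ½ × 11 × (492.5 − 482.6) = 54.45.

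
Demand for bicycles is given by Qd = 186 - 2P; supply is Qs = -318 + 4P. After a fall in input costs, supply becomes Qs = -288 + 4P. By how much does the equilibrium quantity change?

ΔQ = 10

Original equilibrium: P* = 84, Q* = 18.
New equilibrium: 186 - 2P = -288 + 4P, so 474 = 6P and P' = 79; Q' = 186 − 2(79) = 28.
Change in quantity: 28 − 18 = 10.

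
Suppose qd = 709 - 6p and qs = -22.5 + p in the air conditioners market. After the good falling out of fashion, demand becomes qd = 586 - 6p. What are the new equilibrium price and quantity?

p' = 1217/14, q' = 451/7

Original equilibrium: p* = 104.5, q* = 82.
New equilibrium: 586 - 6p = -22.5 + p, so 608.5 = 7p and p' = 1217/14; q' = 586 − 6(1217/14) = 451/7.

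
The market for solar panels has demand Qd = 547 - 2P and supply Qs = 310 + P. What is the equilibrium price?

Set Qd = Qs: 547 - 2P = 310 + P.
237 = 3P, so P* = 79.
Q* = 547 − 2(79) = 389.

P* = 79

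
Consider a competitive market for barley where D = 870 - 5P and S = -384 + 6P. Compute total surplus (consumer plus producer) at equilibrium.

Equilibrium: 870 - 5P = -384 + 6P gives P* = 114, Q* = 300.
Demand choke price: P = 174; supply starts at P = 64.
CS = ½(174 − 114)(300) = 9000; PS = ½(114 − 64)(300) = 7500.

Total surplus = 16500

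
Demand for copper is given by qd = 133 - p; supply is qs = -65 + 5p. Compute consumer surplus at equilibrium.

Equilibrium: 133 - p = -65 + 5p gives p* = 33, q* = 100.
Demand choke price (qd = 0): p = 133.
CS = ½(133 − 33)(100) = 5000.

Consumer surplus = 5000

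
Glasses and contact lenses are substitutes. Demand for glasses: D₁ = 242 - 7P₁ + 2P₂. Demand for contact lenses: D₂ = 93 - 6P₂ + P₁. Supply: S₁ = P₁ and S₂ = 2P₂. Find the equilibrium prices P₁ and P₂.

Market 1: 242 - 7P₁ + 2P₂ = P₁ → 8P₁ - 2P₂ = 242.
Market 2: 8P₂ - P₁ = 93.
Eliminating P₂: 8×(1) + 2×(2) gives 62P₁ = 2122, so P₁ = 1061/31.
Back-substitute into (2): P₂ = (93 + 1×1061/31) / 8 = 493/31.

P₁ = 1061/31, P₂ = 493/31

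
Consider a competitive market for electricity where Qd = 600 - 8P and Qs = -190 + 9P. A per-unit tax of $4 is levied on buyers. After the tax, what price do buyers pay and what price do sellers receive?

Pre-tax equilibrium: P* = 790/17, Q* = 3880/17.
Tax on buyers shifts demand to Qd = 600 − 8(P + 4) = 568 - 8P.
568 - 8P = -190 + 9P gives seller price Ps = 758/17; buyers pay Pb = 758/17 + 4 = 826/17.
New quantity: Q = 600 − 8(826/17) = 3592/17.

Buyers pay 826/17, sellers receive 758/17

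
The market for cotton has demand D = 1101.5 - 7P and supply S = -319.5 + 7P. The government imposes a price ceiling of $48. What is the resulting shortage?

Shortage = 749

Equilibrium price would be P* = 101.5, so the ceiling at 48 binds.
At P = 48: D = 1101.5 − 7(48) = 765.5, S = -319.5 + 7(48) = 16.5.
Shortage = 765.5 − 16.5 = 749.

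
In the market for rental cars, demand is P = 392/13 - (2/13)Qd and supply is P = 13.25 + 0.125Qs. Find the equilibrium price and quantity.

P* = 604/29, Q* = 1758/29

Set the two price expressions equal: 392/13 - (2/13)Q = 13.25 + 0.125Q.
879/52 = (29/104)Q, so Q* = 1758/29.
P* = 392/13 − (2/13)(1758/29) = 604/29.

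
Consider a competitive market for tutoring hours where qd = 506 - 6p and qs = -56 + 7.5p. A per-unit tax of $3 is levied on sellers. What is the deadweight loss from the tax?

Pre-tax equilibrium: p* = 1124/27, q* = 2306/9.
Tax on sellers shifts supply to qs = -56 + 7.5(p − 3) = -78.5 + 7.5p.
506 - 6p = -78.5 + 7.5p gives buyer price pb = 1169/27; sellers receive ps = 1169/27 − 3 = 1088/27.
New quantity: q = 506 − 6(1169/27) = 2216/9.
DWL = ½ × 3 × (2306/9 − 2216/9) = 15.

Deadweight loss = 15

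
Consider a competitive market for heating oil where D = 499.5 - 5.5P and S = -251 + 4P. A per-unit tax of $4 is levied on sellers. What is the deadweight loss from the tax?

Pre-tax equilibrium: P* = 79, Q* = 65.
Tax on sellers shifts supply to S = -251 + 4(P − 4) = -267 + 4P.
499.5 - 5.5P = -267 + 4P gives buyer price Pb = 1533/19; sellers receive Ps = 1533/19 − 4 = 1457/19.
New quantity: Q = 499.5 − 5.5(1533/19) = 1059/19.
DWL = ½ × 4 × (65 − 1059/19) = 352/19.

Deadweight loss = 352/19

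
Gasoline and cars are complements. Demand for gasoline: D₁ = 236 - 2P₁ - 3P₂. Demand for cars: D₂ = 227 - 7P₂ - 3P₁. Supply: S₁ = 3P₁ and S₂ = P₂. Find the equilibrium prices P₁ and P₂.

Market 1: 236 - 2P₁ - 3P₂ = 3P₁ → 5P₁ + 3P₂ = 236.
Market 2: 8P₂ + 3P₁ = 227.
Eliminating P₂: 8×(1) − 3×(2) gives 31P₁ = 1207, so P₁ = 1207/31.
Back-substitute into (2): P₂ = (227 − 3×1207/31) / 8 = 427/31.

P₁ = 1207/31, P₂ = 427/31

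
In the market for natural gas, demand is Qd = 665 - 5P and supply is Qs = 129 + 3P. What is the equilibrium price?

P* = 67

Set Qd = Qs: 665 - 5P = 129 + 3P.
536 = 8P, so P* = 67.
Q* = 665 − 5(67) = 330.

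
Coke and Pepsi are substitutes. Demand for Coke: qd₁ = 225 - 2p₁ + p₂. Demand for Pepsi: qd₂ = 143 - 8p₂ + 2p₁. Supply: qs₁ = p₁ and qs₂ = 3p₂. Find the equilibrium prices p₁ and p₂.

Market 1: 225 - 2p₁ + p₂ = p₁ → 3p₁ - p₂ = 225.
Market 2: 11p₂ - 2p₁ = 143.
Eliminating p₂: 11×(1) + 1×(2) gives 31p₁ = 2618, so p₁ = 2618/31.
Back-substitute into (2): p₂ = (143 + 2×2618/31) / 11 = 879/31.

p₁ = 2618/31, p₂ = 879/31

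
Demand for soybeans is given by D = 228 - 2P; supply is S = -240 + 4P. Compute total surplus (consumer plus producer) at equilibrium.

Equilibrium: 228 - 2P = -240 + 4P gives P* = 78, Q* = 72.
Demand choke price: P = 114; supply starts at P = 60.
CS = ½(114 − 78)(72) = 1296; PS = ½(78 − 60)(72) = 648.

Total surplus = 1944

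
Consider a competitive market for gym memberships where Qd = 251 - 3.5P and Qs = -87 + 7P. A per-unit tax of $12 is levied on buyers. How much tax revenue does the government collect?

Pre-tax equilibrium: P* = 676/21, Q* = 415/3.
Tax on buyers shifts demand to Qd = 251 − 3.5(P + 12) = 209 - 3.5P.
209 - 3.5P = -87 + 7P gives seller price Ps = 592/21; buyers pay Pb = 592/21 + 12 = 844/21.
New quantity: Q = 251 − 3.5(844/21) = 331/3.
Revenue = 12 × 331/3 = 1324.

Tax revenue = 1324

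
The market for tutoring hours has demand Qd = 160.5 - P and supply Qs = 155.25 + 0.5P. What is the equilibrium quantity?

Q* = 157

Set Qd = Qs: 160.5 - P = 155.25 + 0.5P.
5.25 = 1.5P, so P* = 3.5.
Q* = 160.5 − 1(3.5) = 157.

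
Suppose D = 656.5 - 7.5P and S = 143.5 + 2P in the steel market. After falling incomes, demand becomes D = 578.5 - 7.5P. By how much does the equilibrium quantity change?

ΔQ = -312/19

Original equilibrium: P* = 54, Q* = 251.5.
New equilibrium: 578.5 - 7.5P = 143.5 + 2P, so 435 = 9.5P and P' = 870/19; Q' = 578.5 − 7.5(870/19) = 8933/38.
Change in quantity: 8933/38 − 251.5 = -312/19.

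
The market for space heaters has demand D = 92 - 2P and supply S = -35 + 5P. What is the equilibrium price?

P* = 127/7

Set D = S: 92 - 2P = -35 + 5P.
127 = 7P, so P* = 127/7.
Q* = 92 − 2(127/7) = 390/7.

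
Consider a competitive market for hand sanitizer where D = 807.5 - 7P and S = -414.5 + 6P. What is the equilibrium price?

Set D = S: 807.5 - 7P = -414.5 + 6P.
1222 = 13P, so P* = 94.
Q* = 807.5 − 7(94) = 149.5.

P* = 94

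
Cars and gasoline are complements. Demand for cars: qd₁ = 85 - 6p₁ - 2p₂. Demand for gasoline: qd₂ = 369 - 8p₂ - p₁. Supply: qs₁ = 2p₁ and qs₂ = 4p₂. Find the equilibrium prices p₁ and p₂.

Market 1: 85 - 6p₁ - 2p₂ = 2p₁ → 8p₁ + 2p₂ = 85.
Market 2: 12p₂ + p₁ = 369.
Eliminating p₂: 12×(1) − 2×(2) gives 94p₁ = 282, so p₁ = 3.
Back-substitute into (2): p₂ = (369 − 1×3) / 12 = 30.5.

p₁ = 3, p₂ = 30.5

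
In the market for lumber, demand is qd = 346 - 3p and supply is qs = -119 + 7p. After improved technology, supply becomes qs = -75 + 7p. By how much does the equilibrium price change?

Δp = -4.4

Original equilibrium: p* = 46.5, q* = 206.5.
New equilibrium: 346 - 3p = -75 + 7p, so 421 = 10p and p' = 42.1; q' = 346 − 3(42.1) = 219.7.
Change in price: 42.1 − 46.5 = -4.4.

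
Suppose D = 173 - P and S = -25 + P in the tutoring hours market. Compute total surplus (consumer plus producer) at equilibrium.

Equilibrium: 173 - P = -25 + P gives P* = 99, Q* = 74.
Demand choke price: P = 173; supply starts at P = 25.
CS = ½(173 − 99)(74) = 2738; PS = ½(99 − 25)(74) = 2738.

Total surplus = 5476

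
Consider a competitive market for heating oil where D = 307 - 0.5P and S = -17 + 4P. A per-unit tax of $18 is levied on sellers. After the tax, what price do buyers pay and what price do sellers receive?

Buyers pay $88, sellers receive $70

Pre-tax equilibrium: P* = 72, Q* = 271.
Tax on sellers shifts supply to S = -17 + 4(P − 18) = -89 + 4P.
307 - 0.5P = -89 + 4P gives buyer price Pb = 88; sellers receive Ps = 88 − 18 = 70.
New quantity: Q = 307 − 0.5(88) = 263.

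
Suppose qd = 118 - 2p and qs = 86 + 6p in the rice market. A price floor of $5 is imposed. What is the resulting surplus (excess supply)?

Surplus = 8

Equilibrium price would be p* = 4, so the floor at 5 binds.
At p = 5: qd = 108, qs = 116.
Surplus = 116 − 108 = 8.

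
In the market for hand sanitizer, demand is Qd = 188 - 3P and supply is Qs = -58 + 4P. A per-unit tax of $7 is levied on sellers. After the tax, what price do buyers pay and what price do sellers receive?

Buyers pay 274/7, sellers receive 225/7

Pre-tax equilibrium: P* = 246/7, Q* = 578/7.
Tax on sellers shifts supply to Qs = -58 + 4(P − 7) = -86 + 4P.
188 - 3P = -86 + 4P gives buyer price Pb = 274/7; sellers receive Ps = 274/7 − 7 = 225/7.
New quantity: Q = 188 − 3(274/7) = 494/7.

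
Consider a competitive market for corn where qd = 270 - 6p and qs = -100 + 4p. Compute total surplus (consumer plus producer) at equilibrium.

Equilibrium: 270 - 6p = -100 + 4p gives p* = 37, q* = 48.
Demand choke price: p = 45; supply starts at p = 25.
CS = ½(45 − 37)(48) = 192; PS = ½(37 − 25)(48) = 288.

Total surplus = 480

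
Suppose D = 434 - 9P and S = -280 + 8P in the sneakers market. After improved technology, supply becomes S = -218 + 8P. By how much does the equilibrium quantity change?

ΔQ = 558/17

Original equilibrium: P* = 42, Q* = 56.
New equilibrium: 434 - 9P = -218 + 8P, so 652 = 17P and P' = 652/17; Q' = 434 − 9(652/17) = 1510/17.
Change in quantity: 1510/17 − 56 = 558/17.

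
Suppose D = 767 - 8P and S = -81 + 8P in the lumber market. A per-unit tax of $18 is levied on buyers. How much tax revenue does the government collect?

Pre-tax equilibrium: P* = 53, Q* = 343.
Tax on buyers shifts demand to D = 767 − 8(P + 18) = 623 - 8P.
623 - 8P = -81 + 8P gives seller price Ps = 44; buyers pay Pb = 44 + 18 = 62.
New quantity: Q = 767 − 8(62) = 271.
Revenue = 18 × 271 = 4878.

Tax revenue = 4878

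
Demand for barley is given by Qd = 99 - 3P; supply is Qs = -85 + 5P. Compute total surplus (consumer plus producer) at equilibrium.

Total surplus = 240

Equilibrium: 99 - 3P = -85 + 5P gives P* = 23, Q* = 30.
Demand choke price: P = 33; supply starts at P = 17.
CS = ½(33 − 23)(30) = 150; PS = ½(23 − 17)(30) = 90.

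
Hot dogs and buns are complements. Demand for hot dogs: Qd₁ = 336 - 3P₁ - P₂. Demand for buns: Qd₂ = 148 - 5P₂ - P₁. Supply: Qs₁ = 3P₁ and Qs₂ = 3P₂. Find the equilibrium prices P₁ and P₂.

Market 1: 336 - 3P₁ - P₂ = 3P₁ → 6P₁ + P₂ = 336.
Market 2: 8P₂ + P₁ = 148.
Eliminating P₂: 8×(1) − 1×(2) gives 47P₁ = 2540, so P₁ = 2540/47.
Back-substitute into (2): P₂ = (148 − 1×2540/47) / 8 = 552/47.

P₁ = 2540/47, P₂ = 552/47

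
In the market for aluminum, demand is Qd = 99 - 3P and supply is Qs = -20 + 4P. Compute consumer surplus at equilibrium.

Equilibrium: 99 - 3P = -20 + 4P gives P* = 17, Q* = 48.
Demand choke price (Qd = 0): P = 33.
CS = ½(33 − 17)(48) = 384.

Consumer surplus = 384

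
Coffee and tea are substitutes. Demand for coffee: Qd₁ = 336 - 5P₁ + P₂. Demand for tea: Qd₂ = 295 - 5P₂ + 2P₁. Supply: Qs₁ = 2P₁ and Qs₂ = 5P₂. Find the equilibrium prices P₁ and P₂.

Market 1: 336 - 5P₁ + P₂ = 2P₁ → 7P₁ - P₂ = 336.
Market 2: 10P₂ - 2P₁ = 295.
Eliminating P₂: 10×(1) + 1×(2) gives 68P₁ = 3655, so P₁ = 53.75.
Back-substitute into (2): P₂ = (295 + 2×53.75) / 10 = 40.25.

P₁ = 53.75, P₂ = 40.25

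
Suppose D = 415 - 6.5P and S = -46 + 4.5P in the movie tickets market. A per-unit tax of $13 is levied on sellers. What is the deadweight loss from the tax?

Deadweight loss = 19773/88

Pre-tax equilibrium: P* = 461/11, Q* = 3137/22.
Tax on sellers shifts supply to S = -46 + 4.5(P − 13) = -104.5 + 4.5P.
415 - 6.5P = -104.5 + 4.5P gives buyer price Pb = 1039/22; sellers receive Ps = 1039/22 − 13 = 753/22.
New quantity: Q = 415 − 6.5(1039/22) = 4753/44.
DWL = ½ × 13 × (3137/22 − 4753/44) = 19773/88.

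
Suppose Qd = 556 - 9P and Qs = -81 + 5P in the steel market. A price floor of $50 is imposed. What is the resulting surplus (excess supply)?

Surplus = 63

Equilibrium price would be P* = 45.5, so the floor at 50 binds.
At P = 50: Qd = 106, Qs = 169.
Surplus = 169 − 106 = 63.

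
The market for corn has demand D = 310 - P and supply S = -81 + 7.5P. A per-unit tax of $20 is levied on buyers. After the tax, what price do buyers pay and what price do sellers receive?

Pre-tax equilibrium: P* = 46, Q* = 264.
Tax on buyers shifts demand to D = 310 − 1(P + 20) = 290 - P.
290 - P = -81 + 7.5P gives seller price Ps = 742/17; buyers pay Pb = 742/17 + 20 = 1082/17.
New quantity: Q = 310 − 1(1082/17) = 4188/17.

Buyers pay 1082/17, sellers receive 742/17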